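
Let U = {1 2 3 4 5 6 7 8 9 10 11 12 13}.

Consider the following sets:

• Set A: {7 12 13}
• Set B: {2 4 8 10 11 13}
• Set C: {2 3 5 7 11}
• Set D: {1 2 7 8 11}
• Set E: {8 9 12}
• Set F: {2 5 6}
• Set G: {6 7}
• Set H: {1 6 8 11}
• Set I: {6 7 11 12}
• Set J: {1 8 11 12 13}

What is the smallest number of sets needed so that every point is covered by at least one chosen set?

4

B, C, E, and H cover everything between them: the union {1, 2, 3, 4, 5, 6, 7, 8, 9, 10, 11, 12, 13} is all of U.
Only B contains 4, so B is forced; the remaining 7 points need at least 3 more sets (each remaining set adds at most 3) — so at least 4 sets are needed, and 4 is optimal.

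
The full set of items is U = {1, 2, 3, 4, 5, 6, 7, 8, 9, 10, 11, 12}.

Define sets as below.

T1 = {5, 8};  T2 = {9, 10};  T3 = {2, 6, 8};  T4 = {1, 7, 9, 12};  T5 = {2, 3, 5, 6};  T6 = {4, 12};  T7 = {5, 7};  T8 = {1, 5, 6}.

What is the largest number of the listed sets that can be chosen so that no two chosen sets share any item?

T2, T3, T6, T7 are pairwise disjoint (T2={9,10}; T3={2,6,8}; T6={4,12}; T7={5,7}).
Every remaining set overlaps one of these, and no 5 of the listed sets are pairwise disjoint, so 4 is the maximum.

4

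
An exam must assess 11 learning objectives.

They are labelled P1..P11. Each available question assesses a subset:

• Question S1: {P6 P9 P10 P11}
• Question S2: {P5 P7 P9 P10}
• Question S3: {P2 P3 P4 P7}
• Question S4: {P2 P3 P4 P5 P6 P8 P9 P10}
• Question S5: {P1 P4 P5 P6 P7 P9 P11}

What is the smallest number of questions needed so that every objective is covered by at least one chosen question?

2

Take {S4, S5}. Their union is {P1, P2, P3, P4, P5, P6, P7, P8, P9, P10, P11}, which is all 11 objectives.
No single question has all 11 objectives (the largest, S4, has 8), so 2 is optimal.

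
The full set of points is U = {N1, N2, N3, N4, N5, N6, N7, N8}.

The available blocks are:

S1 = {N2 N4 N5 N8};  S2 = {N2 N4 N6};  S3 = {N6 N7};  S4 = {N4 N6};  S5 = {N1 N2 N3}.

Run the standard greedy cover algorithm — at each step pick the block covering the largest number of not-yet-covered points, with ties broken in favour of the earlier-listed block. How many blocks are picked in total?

3

Greedy: pick S1 (covers 4 new) → pick S3 (covers 2 new) → pick S5 (covers 2 new). Total picks: 3.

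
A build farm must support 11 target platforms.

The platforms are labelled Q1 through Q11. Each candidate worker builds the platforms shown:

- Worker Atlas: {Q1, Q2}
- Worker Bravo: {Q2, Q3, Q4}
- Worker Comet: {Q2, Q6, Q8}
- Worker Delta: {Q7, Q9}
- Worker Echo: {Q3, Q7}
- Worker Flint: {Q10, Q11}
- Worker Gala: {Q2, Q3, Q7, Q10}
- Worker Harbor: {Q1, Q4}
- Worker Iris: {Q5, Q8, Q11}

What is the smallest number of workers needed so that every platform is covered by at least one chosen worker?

5

Take {Comet, Delta, Gala, Harbor, Iris}. Their union is {Q1, Q2, Q3, Q4, Q5, Q6, Q7, Q8, Q9, Q10, Q11}, which is all 11 platforms.
No 4 of the 9 workers cover everything (all 126 combinations miss at least one platform), so 5 is optimal.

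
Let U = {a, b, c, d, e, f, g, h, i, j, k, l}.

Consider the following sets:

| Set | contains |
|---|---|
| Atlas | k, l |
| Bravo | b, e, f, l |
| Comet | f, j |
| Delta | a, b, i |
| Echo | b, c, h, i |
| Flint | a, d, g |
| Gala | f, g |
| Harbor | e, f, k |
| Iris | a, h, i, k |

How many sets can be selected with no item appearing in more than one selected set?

Atlas, Comet, Echo, Flint are pairwise disjoint (Atlas={k,l}; Comet={f,j}; Echo={b,c,h,i}; Flint={a,d,g}).
Every remaining set overlaps one of these, and no 5 of the listed sets are pairwise disjoint, so 4 is the maximum.

4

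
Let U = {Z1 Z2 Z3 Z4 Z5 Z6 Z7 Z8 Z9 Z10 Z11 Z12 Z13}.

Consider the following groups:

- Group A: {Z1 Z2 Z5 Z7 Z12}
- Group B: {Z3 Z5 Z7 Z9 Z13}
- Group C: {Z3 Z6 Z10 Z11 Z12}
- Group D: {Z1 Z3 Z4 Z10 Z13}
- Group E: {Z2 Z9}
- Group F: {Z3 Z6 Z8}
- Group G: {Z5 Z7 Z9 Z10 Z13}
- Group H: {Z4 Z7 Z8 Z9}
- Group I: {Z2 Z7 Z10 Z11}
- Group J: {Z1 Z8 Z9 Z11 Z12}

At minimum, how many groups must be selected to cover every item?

4

Take {A, B, C, H}. Their union is {Z1, Z2, Z3, Z4, Z5, Z6, Z7, Z8, Z9, Z10, Z11, Z12, Z13}, which is all 13 items.
No 3 of the 10 groups cover everything (all 120 combinations miss at least one item), so 4 is optimal.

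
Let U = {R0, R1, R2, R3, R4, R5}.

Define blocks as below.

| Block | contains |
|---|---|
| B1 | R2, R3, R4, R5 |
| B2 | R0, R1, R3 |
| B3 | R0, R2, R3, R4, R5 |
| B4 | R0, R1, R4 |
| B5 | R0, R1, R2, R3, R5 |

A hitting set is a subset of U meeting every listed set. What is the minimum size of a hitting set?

2

H = {R0, R5} meets every block (each contains at least one member of H), and |H| = 2.
No single point lies in every block, so at least 2 are needed and 2 is optimal.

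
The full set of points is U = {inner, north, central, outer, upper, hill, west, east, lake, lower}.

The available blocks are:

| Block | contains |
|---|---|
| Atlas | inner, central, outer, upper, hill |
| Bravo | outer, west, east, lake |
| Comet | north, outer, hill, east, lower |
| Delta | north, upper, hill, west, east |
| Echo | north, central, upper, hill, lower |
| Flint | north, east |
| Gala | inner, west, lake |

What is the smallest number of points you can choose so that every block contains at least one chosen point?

H = {north, central, lake} meets every block (each contains at least one member of H), and |H| = 3.
No choice of 2 points meets every block, so 3 is the minimum.

3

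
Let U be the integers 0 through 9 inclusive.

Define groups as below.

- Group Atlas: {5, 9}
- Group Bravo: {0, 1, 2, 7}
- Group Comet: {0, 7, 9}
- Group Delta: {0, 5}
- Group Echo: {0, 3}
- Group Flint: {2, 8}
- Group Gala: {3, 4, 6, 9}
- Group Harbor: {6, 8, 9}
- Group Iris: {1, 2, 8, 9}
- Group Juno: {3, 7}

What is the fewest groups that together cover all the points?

4

Take {Atlas, Bravo, Flint, Gala}. Their union is {0, 1, 2, 3, 4, 5, 6, 7, 8, 9}, which is all 10 points.
No 3 of the 10 groups cover everything (all 120 combinations miss at least one point), so 4 is optimal.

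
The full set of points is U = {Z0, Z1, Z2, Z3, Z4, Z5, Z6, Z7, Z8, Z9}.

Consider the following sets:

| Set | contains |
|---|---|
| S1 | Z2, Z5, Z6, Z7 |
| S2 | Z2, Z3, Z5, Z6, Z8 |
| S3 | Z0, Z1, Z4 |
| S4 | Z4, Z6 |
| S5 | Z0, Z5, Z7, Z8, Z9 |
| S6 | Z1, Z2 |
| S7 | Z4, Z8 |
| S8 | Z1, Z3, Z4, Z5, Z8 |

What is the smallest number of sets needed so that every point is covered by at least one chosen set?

S1 and S5 and S8 together: S1 ∪ S5 ∪ S8 = {Z0, Z1, Z2, Z3, Z4, Z5, Z6, Z7, Z8, Z9} — every point is covered.
Only S5 contains Z9, so S5 is forced; the remaining 5 points need at least 2 more sets (each remaining set adds at most 3) — so at least 3 sets are needed, and 3 is optimal.

3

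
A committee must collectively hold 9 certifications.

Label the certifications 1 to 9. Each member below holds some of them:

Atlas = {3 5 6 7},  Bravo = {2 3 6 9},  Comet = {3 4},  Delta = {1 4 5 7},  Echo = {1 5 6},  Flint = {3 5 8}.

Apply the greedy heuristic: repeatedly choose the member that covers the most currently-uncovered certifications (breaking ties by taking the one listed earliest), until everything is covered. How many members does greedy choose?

Greedy: pick Atlas (covers 4 new) → pick Bravo (covers 2 new) → pick Delta (covers 2 new) → pick Flint (covers 1 new). Total picks: 4.
(The true minimum cover uses only 3 members, so greedy is not optimal here.)

4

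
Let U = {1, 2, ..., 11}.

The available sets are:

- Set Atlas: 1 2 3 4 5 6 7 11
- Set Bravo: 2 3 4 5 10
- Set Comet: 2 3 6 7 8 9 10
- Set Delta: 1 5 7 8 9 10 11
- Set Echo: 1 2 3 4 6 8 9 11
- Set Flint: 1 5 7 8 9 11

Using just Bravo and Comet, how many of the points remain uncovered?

Union of Bravo, Comet = {2, 3, 4, 5, 6, 7, 8, 9, 10}.
Not covered: 1, 11 — 2 points.

2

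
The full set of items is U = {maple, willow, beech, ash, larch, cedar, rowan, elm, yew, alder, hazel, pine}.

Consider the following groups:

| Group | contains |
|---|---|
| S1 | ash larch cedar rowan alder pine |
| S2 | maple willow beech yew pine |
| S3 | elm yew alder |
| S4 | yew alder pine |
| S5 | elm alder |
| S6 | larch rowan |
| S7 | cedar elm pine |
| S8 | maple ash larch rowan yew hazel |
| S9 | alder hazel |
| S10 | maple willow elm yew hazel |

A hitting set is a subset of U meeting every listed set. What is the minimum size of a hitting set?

4

Take H = {rowan, elm, yew, hazel}. Each listed group contains at least one of these, so H is a hitting set of size 4.
No choice of 3 items meets every group, so 4 is the minimum.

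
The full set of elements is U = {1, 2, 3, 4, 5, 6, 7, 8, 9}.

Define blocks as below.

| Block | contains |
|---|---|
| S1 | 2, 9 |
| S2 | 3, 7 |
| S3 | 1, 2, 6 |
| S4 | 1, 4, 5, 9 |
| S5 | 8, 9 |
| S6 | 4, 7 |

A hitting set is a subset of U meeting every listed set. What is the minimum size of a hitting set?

3

The 3 elements {1, 7, 9} hit every block.
The blocks S2, S3, S5 are pairwise disjoint, so any hitting set needs a separate element for each — at least 3. Hence 3 is optimal.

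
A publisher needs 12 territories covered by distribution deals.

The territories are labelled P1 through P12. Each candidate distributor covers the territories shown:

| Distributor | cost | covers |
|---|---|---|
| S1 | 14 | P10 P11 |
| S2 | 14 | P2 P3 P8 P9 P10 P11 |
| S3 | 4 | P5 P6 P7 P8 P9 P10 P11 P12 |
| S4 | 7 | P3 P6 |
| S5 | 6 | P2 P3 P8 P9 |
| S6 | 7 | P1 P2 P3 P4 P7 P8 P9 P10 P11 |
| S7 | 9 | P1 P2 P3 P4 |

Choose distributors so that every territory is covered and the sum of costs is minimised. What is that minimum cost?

S3, S6 together cover every territory (S3 ∪ S6 = {P1, P2, P3, P4, P5, P6, P7, P8, P9, P10, P11, P12}); total cost 4 + 7 = 11.
No covering selection has total cost below 11.

11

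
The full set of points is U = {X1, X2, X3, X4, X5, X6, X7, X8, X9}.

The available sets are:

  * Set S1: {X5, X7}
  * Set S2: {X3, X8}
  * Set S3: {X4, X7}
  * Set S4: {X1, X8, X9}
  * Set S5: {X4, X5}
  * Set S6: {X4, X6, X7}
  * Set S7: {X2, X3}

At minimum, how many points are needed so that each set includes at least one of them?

4

Take H = {X3, X5, X7, X8}. Each listed set contains at least one of these, so H is a hitting set of size 4.
No choice of 3 points meets every set, so 4 is the minimum.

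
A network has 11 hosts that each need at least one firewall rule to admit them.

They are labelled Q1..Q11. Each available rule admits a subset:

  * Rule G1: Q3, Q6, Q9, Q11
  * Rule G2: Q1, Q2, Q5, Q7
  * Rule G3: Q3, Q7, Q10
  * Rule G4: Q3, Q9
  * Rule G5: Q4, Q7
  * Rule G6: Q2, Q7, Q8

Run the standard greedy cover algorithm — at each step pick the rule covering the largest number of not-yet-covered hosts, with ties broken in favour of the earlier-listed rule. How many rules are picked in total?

5

Greedy: pick G1 (covers 4 new) → pick G2 (covers 4 new) → pick G3 (covers 1 new) → pick G5 (covers 1 new) → pick G6 (covers 1 new). Total picks: 5.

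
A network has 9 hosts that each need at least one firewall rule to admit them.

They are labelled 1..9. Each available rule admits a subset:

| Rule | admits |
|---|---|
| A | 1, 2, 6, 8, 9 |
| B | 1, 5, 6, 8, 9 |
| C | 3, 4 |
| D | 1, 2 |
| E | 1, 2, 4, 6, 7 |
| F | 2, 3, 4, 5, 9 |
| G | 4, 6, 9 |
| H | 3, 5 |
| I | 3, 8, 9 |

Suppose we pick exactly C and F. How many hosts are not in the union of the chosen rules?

Union of C, F = {2, 3, 4, 5, 9}.
Not covered: 1, 6, 7, 8 — 4 hosts.

4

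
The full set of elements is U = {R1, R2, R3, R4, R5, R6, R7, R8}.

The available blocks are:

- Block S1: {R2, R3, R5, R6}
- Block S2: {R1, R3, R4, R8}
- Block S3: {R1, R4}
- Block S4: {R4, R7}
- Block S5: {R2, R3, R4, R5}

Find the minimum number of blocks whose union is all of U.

3

S1 and S2 and S4 together: S1 ∪ S2 ∪ S4 = {R1, R2, R3, R4, R5, R6, R7, R8} — every element is covered.
Only S1 contains R6, so S1 is forced; the remaining 4 elements need at least 2 more blocks (each remaining block adds at most 3) — so at least 3 blocks are needed, and 3 is optimal.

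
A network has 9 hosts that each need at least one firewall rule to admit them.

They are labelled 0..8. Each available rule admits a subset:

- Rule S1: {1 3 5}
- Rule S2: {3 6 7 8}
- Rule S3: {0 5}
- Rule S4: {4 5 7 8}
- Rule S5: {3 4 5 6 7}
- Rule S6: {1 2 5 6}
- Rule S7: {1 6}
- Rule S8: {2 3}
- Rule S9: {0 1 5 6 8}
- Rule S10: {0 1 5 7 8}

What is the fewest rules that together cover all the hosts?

S5 and S8 and S9 together: S5 ∪ S8 ∪ S9 = {0, 1, 2, 3, 4, 5, 6, 7, 8} — every host is covered.
No 2 of the 10 rules cover everything (all 45 combinations miss at least one host), so 3 is optimal.

3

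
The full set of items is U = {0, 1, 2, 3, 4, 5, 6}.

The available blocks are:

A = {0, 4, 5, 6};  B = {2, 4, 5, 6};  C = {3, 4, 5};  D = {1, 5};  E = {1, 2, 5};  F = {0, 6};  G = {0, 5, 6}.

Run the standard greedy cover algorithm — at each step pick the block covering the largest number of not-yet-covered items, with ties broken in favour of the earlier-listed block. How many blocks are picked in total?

Greedy: pick A (covers 4 new) → pick E (covers 2 new) → pick C (covers 1 new). Total picks: 3.

3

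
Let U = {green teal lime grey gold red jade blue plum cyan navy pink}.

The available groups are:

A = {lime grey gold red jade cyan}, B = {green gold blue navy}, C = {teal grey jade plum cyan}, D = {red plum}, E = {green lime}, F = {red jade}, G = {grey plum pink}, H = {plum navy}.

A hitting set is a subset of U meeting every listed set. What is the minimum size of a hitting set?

3

Take T = {green, red, plum}. Each listed group contains at least one of these, so T is a hitting set of size 3.
The groups E, F, G are pairwise disjoint, so any hitting set needs a separate element for each — at least 3. Hence 3 is optimal.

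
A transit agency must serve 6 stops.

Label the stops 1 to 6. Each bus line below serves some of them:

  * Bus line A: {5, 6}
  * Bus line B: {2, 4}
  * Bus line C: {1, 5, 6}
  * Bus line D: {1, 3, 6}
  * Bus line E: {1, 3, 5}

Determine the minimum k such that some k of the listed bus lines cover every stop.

3

B and D and E together: B ∪ D ∪ E = {1, 2, 3, 4, 5, 6} — every stop is covered.
Only B contains 2, so B is forced; the remaining 4 stops need at least 2 more bus lines (each remaining bus line adds at most 3) — so at least 3 bus lines are needed, and 3 is optimal.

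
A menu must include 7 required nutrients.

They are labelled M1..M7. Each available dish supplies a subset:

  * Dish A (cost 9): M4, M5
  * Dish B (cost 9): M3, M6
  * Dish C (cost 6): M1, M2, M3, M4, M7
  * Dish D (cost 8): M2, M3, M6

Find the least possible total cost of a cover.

A, C, D together cover every nutrient (A ∪ C ∪ D = {M1, M2, M3, M4, M5, M6, M7}); total cost 9 + 6 + 8 = 23.
No covering selection has total cost below 23.

23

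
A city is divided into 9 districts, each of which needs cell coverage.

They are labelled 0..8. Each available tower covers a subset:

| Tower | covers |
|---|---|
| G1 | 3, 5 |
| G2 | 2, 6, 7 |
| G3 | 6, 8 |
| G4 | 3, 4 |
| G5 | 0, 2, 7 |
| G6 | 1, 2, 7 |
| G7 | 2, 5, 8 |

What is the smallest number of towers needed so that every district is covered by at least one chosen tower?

5

G3 and G4 and G5 and G6 and G7 together: G3 ∪ G4 ∪ G5 ∪ G6 ∪ G7 = {0, 1, 2, 3, 4, 5, 6, 7, 8} — every district is covered.
No 4 of the 7 towers cover everything (all 35 combinations miss at least one district), so 5 is optimal.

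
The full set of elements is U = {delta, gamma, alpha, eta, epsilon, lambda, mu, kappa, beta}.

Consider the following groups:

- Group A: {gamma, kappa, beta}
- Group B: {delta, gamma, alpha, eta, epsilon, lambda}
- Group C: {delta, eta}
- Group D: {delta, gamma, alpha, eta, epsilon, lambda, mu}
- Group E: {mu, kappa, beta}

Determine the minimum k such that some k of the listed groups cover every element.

2

D and E cover everything between them: the union {delta, gamma, alpha, eta, epsilon, lambda, mu, kappa, beta} is all of U.
No single group has all 9 elements (the largest, D, has 7), so 2 is optimal.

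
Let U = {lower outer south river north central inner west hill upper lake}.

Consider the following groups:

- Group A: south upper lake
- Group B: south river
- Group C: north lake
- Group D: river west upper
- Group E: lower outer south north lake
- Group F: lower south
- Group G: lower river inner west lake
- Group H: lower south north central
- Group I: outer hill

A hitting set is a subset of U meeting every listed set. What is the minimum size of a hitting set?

4

T = {outer, south, river, north} meets every group (each contains at least one member of T), and |T| = 4.
The groups C, D, F, I are pairwise disjoint, so any hitting set needs a separate item for each — at least 4. Hence 4 is optimal.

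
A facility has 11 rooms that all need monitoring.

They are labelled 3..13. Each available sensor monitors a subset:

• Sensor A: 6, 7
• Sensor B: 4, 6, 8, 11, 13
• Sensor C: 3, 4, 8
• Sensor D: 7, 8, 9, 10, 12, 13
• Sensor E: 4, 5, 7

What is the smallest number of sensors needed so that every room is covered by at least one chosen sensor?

4

Take {B, C, D, E}. Their union is {3, 4, 5, 6, 7, 8, 9, 10, 11, 12, 13}, which is all 11 rooms.
No 3 of the 5 sensors cover everything (all 10 combinations miss at least one room), so 4 is optimal.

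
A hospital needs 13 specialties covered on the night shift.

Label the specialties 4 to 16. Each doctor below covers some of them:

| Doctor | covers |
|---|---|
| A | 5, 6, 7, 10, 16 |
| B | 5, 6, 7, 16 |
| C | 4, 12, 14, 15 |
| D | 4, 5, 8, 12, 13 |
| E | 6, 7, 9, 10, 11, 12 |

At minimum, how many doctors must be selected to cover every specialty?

Take {B, C, D, E}. Their union is {4, 5, 6, 7, 8, 9, 10, 11, 12, 13, 14, 15, 16}, which is all 13 specialties.
No 3 of the 5 doctors cover everything (all 10 combinations miss at least one specialty), so 4 is optimal.

4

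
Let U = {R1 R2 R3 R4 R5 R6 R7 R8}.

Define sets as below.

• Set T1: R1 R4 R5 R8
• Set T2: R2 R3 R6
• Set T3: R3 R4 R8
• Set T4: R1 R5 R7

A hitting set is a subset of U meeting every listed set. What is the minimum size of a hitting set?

Take H = {R1, R3}. Each listed set contains at least one of these, so H is a hitting set of size 2.
The sets T1, T2 are pairwise disjoint, so any hitting set needs a separate element for each — at least 2. Hence 2 is optimal.

2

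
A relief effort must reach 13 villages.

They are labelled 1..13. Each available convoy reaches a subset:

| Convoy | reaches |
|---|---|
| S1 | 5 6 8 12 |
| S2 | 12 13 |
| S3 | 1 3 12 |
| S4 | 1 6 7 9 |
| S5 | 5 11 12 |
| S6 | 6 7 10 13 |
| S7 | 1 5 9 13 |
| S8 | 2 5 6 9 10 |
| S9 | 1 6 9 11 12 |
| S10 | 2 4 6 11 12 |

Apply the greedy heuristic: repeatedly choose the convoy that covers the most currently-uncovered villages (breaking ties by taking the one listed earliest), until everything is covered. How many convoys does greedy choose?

Greedy: pick S8 (covers 5 new) → pick S3 (covers 3 new) → pick S6 (covers 2 new) → pick S10 (covers 2 new) → pick S1 (covers 1 new). Total picks: 5.

5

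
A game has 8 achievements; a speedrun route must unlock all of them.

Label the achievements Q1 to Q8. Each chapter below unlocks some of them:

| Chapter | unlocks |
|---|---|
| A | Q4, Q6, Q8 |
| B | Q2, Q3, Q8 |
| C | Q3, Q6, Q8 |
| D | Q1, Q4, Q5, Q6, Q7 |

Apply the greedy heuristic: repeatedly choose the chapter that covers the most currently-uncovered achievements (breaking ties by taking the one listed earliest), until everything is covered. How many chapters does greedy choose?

2

Greedy: pick D (covers 5 new) → pick B (covers 3 new). Total picks: 2.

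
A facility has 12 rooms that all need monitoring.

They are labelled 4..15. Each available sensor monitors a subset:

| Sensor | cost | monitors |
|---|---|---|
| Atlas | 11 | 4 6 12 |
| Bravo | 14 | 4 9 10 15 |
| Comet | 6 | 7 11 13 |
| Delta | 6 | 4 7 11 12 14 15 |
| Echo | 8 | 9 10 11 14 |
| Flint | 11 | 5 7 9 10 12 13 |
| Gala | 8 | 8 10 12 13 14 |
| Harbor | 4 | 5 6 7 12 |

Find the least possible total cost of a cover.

26

Delta, Echo, Gala, Harbor together cover every room (Delta ∪ Echo ∪ Gala ∪ Harbor = {4, 5, 6, 7, 8, 9, 10, 11, 12, 13, 14, 15}); total cost 6 + 8 + 8 + 4 = 26.
No covering selection has total cost below 26.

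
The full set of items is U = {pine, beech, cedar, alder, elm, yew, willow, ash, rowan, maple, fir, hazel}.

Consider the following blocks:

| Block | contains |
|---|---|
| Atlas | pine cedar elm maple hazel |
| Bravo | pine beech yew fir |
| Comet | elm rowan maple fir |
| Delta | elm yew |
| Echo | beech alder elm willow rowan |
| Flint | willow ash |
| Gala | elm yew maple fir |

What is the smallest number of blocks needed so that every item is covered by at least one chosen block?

4

Atlas, Echo, Flint, and Gala cover everything between them: the union {pine, beech, cedar, alder, elm, yew, willow, ash, rowan, maple, fir, hazel} is all of U.
No 3 of the 7 blocks cover everything (all 35 combinations miss at least one item), so 4 is optimal.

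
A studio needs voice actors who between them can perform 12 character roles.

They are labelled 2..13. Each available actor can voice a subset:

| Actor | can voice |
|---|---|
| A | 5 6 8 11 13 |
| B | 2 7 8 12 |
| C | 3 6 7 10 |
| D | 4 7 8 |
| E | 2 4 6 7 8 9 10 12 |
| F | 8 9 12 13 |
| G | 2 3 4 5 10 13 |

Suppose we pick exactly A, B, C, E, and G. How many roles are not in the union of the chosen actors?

0

Union of A, B, C, E, G = {2, 3, 4, 5, 6, 7, 8, 9, 10, 11, 12, 13} — that's every role, so 0 are uncovered.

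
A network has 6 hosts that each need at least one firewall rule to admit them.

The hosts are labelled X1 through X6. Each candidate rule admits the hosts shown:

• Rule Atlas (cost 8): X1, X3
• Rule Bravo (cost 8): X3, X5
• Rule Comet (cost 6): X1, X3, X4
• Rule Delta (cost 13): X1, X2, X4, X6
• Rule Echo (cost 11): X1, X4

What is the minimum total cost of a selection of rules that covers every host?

Bravo, Delta together cover every host (Bravo ∪ Delta = {X1, X2, X3, X4, X5, X6}); total cost 8 + 13 = 21.
The greedy pick Comet, Delta, Bravo costs 27; no covering selection beats 21.

21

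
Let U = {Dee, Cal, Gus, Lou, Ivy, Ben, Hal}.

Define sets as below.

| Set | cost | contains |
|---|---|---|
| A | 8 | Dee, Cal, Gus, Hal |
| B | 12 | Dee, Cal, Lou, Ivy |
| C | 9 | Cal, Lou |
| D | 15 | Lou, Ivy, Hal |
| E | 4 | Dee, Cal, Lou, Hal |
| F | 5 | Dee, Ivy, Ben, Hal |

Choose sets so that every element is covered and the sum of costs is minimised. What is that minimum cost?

A, E, F together cover every element (A ∪ E ∪ F = {Dee, Cal, Gus, Lou, Ivy, Ben, Hal}); total cost 8 + 4 + 5 = 17.
No covering selection has total cost below 17.

17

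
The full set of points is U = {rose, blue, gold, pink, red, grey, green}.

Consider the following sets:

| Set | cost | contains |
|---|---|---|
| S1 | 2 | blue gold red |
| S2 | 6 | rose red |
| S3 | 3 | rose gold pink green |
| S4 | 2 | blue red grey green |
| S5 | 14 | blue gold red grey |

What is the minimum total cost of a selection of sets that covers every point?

5

S3, S4 together cover every point (S3 ∪ S4 = {rose, blue, gold, pink, red, grey, green}); total cost 3 + 2 = 5.
No covering selection has total cost below 5.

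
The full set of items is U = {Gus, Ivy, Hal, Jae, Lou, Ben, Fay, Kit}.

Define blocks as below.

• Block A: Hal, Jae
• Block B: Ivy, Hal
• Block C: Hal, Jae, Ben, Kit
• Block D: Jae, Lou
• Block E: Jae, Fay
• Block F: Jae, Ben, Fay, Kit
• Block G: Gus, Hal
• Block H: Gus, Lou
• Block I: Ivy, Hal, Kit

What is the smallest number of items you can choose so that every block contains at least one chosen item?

Take T = {Gus, Ivy, Jae}. Each listed block contains at least one of these, so T is a hitting set of size 3.
The blocks E, H, I are pairwise disjoint, so any hitting set needs a separate item for each — at least 3. Hence 3 is optimal.

3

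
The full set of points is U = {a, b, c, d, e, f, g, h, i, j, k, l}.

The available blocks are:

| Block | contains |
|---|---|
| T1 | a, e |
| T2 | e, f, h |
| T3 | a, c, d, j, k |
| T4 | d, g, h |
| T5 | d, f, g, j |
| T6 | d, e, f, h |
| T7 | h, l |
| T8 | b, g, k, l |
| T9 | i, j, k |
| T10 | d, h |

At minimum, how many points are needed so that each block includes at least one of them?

T = {e, h, j, l} meets every block (each contains at least one member of T), and |T| = 4.
No choice of 3 points meets every block, so 4 is the minimum.

4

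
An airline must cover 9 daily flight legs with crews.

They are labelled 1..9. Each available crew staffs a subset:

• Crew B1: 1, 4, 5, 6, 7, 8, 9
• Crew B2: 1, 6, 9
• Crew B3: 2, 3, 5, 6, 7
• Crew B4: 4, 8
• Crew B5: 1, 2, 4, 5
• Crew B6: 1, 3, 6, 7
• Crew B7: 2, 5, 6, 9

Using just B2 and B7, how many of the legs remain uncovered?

Union of B2, B7 = {1, 2, 5, 6, 9}.
Not covered: 3, 4, 7, 8 — 4 legs.

4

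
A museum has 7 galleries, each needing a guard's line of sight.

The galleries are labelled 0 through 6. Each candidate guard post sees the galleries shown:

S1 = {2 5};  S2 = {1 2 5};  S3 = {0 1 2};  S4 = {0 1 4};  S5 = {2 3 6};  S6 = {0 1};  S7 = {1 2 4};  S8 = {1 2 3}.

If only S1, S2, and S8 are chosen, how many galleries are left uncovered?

Union of S1, S2, S8 = {1, 2, 3, 5}.
Not covered: 0, 4, 6 — 3 galleries.

3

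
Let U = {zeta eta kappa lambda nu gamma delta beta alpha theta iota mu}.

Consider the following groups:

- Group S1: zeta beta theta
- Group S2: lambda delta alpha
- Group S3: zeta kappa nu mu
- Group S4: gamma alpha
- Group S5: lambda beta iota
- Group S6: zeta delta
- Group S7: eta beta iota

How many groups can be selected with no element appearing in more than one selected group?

S3, S4, S7 are pairwise disjoint (S3={zeta,kappa,nu,mu}; S4={gamma,alpha}; S7={eta,beta,iota}).
Every remaining group overlaps one of these, and no 4 of the listed groups are pairwise disjoint, so 3 is the maximum.

3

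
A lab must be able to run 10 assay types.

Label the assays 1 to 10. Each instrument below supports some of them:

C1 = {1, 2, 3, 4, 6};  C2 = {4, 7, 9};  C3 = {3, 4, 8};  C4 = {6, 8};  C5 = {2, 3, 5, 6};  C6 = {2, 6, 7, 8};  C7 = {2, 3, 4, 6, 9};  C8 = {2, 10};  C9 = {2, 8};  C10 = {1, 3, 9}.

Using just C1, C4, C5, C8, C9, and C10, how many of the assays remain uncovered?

Union of C1, C4, C5, C8, C9, C10 = {1, 2, 3, 4, 5, 6, 8, 9, 10}.
Not covered: 7 — 1 assay.

1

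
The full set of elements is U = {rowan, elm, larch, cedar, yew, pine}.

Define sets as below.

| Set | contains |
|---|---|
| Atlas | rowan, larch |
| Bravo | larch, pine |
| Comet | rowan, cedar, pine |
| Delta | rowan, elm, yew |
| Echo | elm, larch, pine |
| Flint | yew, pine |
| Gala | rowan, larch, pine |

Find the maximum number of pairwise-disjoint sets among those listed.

2

Atlas, Flint are pairwise disjoint (Atlas={rowan,larch}; Flint={yew,pine}).
Every remaining set overlaps one of these, and no 3 of the listed sets are pairwise disjoint, so 2 is the maximum.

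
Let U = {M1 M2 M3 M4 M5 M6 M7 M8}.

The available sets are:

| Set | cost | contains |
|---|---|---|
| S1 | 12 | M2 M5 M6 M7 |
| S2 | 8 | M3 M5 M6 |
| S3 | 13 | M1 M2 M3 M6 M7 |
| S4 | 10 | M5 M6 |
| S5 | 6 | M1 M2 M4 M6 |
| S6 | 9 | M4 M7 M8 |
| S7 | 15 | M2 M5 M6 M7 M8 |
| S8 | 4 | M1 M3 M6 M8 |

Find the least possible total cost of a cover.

22

S1, S5, S8 together cover every item (S1 ∪ S5 ∪ S8 = {M1, M2, M3, M4, M5, M6, M7, M8}); total cost 12 + 6 + 4 = 22.
No covering selection has total cost below 22.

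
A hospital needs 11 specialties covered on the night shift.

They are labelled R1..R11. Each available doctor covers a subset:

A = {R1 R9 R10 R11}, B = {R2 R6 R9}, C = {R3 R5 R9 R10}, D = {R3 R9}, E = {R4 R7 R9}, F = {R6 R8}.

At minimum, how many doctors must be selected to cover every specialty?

A and B and C and E and F together: A ∪ B ∪ C ∪ E ∪ F = {R1, R2, R3, R4, R5, R6, R7, R8, R9, R10, R11} — every specialty is covered.
Only A contains R1, so A is forced; the remaining 7 specialties need at least 4 more doctors (each remaining doctor adds at most 2) — so at least 5 doctors are needed, and 5 is optimal.

5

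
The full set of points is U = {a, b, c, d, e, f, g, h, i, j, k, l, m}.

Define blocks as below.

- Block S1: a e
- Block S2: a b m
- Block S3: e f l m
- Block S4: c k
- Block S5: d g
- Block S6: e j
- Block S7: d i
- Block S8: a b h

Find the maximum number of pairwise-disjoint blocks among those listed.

4

S2, S4, S5, S6 are pairwise disjoint (S2={a,b,m}; S4={c,k}; S5={d,g}; S6={e,j}).
Every remaining block overlaps one of these, and no 5 of the listed blocks are pairwise disjoint, so 4 is the maximum.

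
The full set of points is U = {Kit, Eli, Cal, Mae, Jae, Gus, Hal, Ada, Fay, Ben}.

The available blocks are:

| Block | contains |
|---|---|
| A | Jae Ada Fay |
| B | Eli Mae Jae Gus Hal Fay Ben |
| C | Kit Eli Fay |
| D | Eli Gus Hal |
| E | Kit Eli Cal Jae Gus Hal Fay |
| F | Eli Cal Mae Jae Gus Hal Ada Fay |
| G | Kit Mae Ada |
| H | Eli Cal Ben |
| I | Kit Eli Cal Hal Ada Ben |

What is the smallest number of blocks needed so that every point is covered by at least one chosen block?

2

F and I cover everything between them: the union {Kit, Eli, Cal, Mae, Jae, Gus, Hal, Ada, Fay, Ben} is all of U.
No single block has all 10 points (the largest, F, has 8), so 2 is optimal.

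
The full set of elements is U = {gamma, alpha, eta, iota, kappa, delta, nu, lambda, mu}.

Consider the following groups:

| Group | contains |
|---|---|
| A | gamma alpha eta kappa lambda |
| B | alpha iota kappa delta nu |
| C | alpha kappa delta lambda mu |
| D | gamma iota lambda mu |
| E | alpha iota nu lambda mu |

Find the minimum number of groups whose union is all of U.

Take {A, C, E}. Their union is {gamma, alpha, eta, iota, kappa, delta, nu, lambda, mu}, which is all 9 elements.
Only A contains eta, so A is forced; the remaining 4 elements need at least 2 more groups (each remaining group adds at most 3) — so at least 3 groups are needed, and 3 is optimal.

3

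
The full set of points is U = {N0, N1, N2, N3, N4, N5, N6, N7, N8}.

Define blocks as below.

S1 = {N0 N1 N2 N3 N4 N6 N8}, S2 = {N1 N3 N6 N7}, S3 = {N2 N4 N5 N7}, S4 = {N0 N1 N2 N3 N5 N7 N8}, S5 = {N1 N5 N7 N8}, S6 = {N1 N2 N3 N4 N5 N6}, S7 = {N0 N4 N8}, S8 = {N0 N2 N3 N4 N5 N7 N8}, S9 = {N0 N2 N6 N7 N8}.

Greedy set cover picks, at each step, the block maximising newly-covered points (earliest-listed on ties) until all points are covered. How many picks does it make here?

Greedy: pick S1 (covers 7 new) → pick S3 (covers 2 new). Total picks: 2.

2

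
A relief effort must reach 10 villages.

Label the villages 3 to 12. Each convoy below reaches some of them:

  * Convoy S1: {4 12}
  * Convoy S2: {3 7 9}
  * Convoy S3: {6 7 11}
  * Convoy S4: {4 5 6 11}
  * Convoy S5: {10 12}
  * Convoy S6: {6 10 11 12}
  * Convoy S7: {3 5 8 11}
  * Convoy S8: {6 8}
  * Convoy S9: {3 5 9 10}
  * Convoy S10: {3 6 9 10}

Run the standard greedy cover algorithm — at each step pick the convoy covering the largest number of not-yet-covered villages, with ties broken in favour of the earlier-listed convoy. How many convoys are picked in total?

Greedy: pick S4 (covers 4 new) → pick S2 (covers 3 new) → pick S5 (covers 2 new) → pick S7 (covers 1 new). Total picks: 4.

4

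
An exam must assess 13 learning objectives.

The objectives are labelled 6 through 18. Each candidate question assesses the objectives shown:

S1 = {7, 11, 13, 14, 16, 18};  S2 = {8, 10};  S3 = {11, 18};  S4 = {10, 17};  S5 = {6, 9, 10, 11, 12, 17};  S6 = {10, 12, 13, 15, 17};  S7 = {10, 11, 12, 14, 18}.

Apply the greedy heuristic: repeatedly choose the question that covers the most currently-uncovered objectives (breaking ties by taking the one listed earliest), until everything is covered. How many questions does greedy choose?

Greedy: pick S1 (covers 6 new) → pick S5 (covers 5 new) → pick S2 (covers 1 new) → pick S6 (covers 1 new). Total picks: 4.

4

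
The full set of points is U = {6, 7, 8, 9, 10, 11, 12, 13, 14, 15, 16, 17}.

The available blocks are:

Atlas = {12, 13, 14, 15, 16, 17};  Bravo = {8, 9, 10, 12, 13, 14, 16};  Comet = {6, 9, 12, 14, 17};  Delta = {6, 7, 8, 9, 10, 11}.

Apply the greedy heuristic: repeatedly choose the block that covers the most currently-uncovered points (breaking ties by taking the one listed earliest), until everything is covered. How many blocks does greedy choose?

3

Greedy: pick Bravo (covers 7 new) → pick Delta (covers 3 new) → pick Atlas (covers 2 new). Total picks: 3.
(The true minimum cover uses only 2 blocks, so greedy is not optimal here.)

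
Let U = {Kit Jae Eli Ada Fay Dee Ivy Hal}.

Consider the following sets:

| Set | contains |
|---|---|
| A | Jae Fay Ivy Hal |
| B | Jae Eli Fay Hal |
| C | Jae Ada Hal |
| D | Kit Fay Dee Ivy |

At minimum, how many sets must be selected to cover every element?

B, C, and D cover everything between them: the union {Kit, Jae, Eli, Ada, Fay, Dee, Ivy, Hal} is all of U.
Only D contains Kit, so D is forced; the remaining 4 elements need at least 2 more sets (each remaining set adds at most 3) — so at least 3 sets are needed, and 3 is optimal.

3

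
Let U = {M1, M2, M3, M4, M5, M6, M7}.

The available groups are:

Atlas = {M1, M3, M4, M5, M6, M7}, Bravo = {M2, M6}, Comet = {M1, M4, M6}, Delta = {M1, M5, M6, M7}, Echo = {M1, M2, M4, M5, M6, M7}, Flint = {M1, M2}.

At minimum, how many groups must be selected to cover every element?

2

Take {Atlas, Flint}. Their union is {M1, M2, M3, M4, M5, M6, M7}, which is all 7 elements.
No single group has all 7 elements (the largest, Atlas, has 6), so 2 is optimal.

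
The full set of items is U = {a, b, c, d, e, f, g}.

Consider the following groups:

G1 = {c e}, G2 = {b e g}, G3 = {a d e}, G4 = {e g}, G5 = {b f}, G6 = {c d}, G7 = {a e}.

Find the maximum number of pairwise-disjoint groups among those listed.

G4, G5, G6 are pairwise disjoint (G4={e,g}; G5={b,f}; G6={c,d}).
Every remaining group overlaps one of these, and no 4 of the listed groups are pairwise disjoint, so 3 is the maximum.

3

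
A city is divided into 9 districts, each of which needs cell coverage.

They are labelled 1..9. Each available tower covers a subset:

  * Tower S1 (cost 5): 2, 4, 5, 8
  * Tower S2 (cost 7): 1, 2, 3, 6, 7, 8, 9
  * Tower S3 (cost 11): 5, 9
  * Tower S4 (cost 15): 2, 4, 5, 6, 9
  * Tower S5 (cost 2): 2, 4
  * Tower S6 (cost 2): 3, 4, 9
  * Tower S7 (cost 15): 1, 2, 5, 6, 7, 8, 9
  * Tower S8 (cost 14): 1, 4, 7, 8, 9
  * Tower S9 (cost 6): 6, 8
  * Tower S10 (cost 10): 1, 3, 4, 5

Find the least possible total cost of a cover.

12

S1, S2 together cover every district (S1 ∪ S2 = {1, 2, 3, 4, 5, 6, 7, 8, 9}); total cost 5 + 7 = 12.
The greedy pick S6, S2, S1 costs 14; no covering selection beats 12.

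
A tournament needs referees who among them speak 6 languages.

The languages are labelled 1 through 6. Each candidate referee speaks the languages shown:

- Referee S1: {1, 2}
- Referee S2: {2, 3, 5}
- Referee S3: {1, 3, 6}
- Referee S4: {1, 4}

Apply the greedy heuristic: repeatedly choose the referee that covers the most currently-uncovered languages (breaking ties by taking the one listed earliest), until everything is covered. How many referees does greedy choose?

3

Greedy: pick S2 (covers 3 new) → pick S3 (covers 2 new) → pick S4 (covers 1 new). Total picks: 3.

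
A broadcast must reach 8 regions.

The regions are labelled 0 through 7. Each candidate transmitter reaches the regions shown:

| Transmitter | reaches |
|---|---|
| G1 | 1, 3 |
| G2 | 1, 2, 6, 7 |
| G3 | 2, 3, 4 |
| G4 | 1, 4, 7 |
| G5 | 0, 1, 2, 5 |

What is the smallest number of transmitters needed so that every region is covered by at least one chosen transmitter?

Take {G2, G3, G5}. Their union is {0, 1, 2, 3, 4, 5, 6, 7}, which is all 8 regions.
Only G5 contains 0, so G5 is forced; the remaining 4 regions need at least 2 more transmitters (each remaining transmitter adds at most 2) — so at least 3 transmitters are needed, and 3 is optimal.

3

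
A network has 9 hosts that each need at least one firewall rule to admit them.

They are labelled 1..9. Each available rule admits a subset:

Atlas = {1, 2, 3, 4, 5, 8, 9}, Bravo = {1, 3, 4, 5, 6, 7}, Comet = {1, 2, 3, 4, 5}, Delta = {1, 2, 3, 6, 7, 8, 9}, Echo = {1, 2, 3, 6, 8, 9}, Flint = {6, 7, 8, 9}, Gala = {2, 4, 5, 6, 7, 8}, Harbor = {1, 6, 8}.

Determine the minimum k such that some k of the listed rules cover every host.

Bravo and Delta together: Bravo ∪ Delta = {1, 2, 3, 4, 5, 6, 7, 8, 9} — every host is covered.
No single rule has all 9 hosts (the largest, Atlas, has 7), so 2 is optimal.

2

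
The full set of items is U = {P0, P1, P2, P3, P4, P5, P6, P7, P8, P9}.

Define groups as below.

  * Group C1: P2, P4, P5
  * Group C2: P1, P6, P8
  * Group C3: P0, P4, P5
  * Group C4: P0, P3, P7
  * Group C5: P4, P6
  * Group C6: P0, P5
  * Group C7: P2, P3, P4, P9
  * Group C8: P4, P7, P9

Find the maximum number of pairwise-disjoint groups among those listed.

C2, C6, C7 are pairwise disjoint (C2={P1,P6,P8}; C6={P0,P5}; C7={P2,P3,P4,P9}).
Every remaining group overlaps one of these, and no 4 of the listed groups are pairwise disjoint, so 3 is the maximum.

3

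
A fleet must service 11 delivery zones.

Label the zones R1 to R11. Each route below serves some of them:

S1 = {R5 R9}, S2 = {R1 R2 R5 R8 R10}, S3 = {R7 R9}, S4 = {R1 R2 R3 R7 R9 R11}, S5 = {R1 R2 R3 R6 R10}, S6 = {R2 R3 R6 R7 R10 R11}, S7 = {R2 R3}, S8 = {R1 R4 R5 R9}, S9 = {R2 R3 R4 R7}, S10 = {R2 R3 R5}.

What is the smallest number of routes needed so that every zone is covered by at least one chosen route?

3

Take {S2, S6, S8}. Their union is {R1, R2, R3, R4, R5, R6, R7, R8, R9, R10, R11}, which is all 11 zones.
Only S2 contains R8, so S2 is forced; the remaining 6 zones need at least 2 more routes (each remaining route adds at most 4) — so at least 3 routes are needed, and 3 is optimal.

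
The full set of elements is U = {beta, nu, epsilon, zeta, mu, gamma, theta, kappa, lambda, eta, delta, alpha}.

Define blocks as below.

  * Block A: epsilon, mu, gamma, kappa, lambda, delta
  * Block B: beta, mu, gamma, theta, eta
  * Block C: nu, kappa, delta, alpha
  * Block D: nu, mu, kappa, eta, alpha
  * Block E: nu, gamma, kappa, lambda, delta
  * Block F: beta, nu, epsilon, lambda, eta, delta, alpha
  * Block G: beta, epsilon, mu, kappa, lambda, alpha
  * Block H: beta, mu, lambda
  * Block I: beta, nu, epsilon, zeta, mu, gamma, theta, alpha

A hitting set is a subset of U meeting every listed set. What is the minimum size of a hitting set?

2

Take T = {nu, mu}. Each listed block contains at least one of these, so T is a hitting set of size 2.
The blocks C, H are pairwise disjoint, so any hitting set needs a separate element for each — at least 2. Hence 2 is optimal.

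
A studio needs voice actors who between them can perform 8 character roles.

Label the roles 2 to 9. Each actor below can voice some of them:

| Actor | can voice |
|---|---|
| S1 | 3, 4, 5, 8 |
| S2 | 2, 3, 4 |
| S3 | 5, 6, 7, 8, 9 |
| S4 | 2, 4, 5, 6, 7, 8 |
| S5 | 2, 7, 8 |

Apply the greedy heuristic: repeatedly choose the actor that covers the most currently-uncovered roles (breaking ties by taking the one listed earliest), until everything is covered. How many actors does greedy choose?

3

Greedy: pick S4 (covers 6 new) → pick S1 (covers 1 new) → pick S3 (covers 1 new). Total picks: 3.
(The true minimum cover uses only 2 actors, so greedy is not optimal here.)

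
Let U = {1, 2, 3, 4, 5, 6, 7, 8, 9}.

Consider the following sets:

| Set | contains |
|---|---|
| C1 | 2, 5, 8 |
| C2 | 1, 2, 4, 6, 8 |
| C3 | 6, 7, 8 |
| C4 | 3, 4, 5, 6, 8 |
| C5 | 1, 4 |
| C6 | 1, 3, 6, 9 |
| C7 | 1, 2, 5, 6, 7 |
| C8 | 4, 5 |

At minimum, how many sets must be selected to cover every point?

3

Take {C2, C6, C7}. Their union is {1, 2, 3, 4, 5, 6, 7, 8, 9}, which is all 9 points.
Only C6 contains 9, so C6 is forced; the remaining 5 points need at least 2 more sets (each remaining set adds at most 3) — so at least 3 sets are needed, and 3 is optimal.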